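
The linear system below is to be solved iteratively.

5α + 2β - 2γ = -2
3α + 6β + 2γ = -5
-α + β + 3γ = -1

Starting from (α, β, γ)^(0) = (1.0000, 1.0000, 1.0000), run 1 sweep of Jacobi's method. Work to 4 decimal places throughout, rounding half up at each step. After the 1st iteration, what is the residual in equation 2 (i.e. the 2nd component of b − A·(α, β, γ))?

6.8668

Iteration 1:
  α = (-2 - (2)·1.0000 - (-2)·1.0000) / (5) = -0.4000
  β = (-5 - (3)·1.0000 - (2)·1.0000) / (6) = -1.6667
  γ = (-1 - (-1)·1.0000 - (1)·1.0000) / (3) = -0.3333
Residual b − A·x = (2.6668, 6.8668, 1.2666)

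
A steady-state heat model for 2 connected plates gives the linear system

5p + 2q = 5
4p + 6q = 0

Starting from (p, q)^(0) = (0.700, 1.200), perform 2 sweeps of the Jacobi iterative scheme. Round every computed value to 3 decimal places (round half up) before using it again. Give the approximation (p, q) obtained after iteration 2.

Iteration 1:
  p = (5 - (2)·1.200) / (5) = 0.520
  q = (0 - (4)·0.700) / (6) = -0.467
Iteration 2:
  p = (5 - (2)·-0.467) / (5) = 1.187
  q = (0 - (4)·0.520) / (6) = -0.347

(1.187, -0.347)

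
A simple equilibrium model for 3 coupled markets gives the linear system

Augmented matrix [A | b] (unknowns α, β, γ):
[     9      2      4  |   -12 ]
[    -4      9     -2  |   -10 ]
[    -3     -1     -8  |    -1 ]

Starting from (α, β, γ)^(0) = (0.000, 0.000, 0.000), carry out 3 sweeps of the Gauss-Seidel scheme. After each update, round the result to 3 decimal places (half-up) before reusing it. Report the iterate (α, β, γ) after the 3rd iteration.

(-1.358, -1.534, 0.826)

Iteration 1:
  α = (-12 - (2)·0.000 - (4)·0.000) / (9) = -1.333
  β = (-10 - (-4)·-1.333 - (-2)·0.000) / (9) = -1.704
  γ = (-1 - (-3)·-1.333 - (-1)·-1.704) / (-8) = 0.838
Iteration 2:
  α = (-12 - (2)·-1.704 - (4)·0.838) / (9) = -1.327
  β = (-10 - (-4)·-1.327 - (-2)·0.838) / (9) = -1.515
  γ = (-1 - (-3)·-1.327 - (-1)·-1.515) / (-8) = 0.812
Iteration 3:
  α = (-12 - (2)·-1.515 - (4)·0.812) / (9) = -1.358
  β = (-10 - (-4)·-1.358 - (-2)·0.812) / (9) = -1.534
  γ = (-1 - (-3)·-1.358 - (-1)·-1.534) / (-8) = 0.826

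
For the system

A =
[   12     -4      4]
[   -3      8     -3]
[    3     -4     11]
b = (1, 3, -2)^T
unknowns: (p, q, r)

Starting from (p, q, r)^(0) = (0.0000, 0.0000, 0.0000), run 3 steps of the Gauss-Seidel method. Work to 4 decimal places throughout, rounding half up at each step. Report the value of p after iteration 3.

0.2595

Iteration 1:
  p = (1 - (-4)·0.0000 - (4)·0.0000) / (12) = 0.0833
  q = (3 - (-3)·0.0833 - (-3)·0.0000) / (8) = 0.4062
  r = (-2 - (3)·0.0833 - (-4)·0.4062) / (11) = -0.0568
Iteration 2:
  p = (1 - (-4)·0.4062 - (4)·-0.0568) / (12) = 0.2377
  q = (3 - (-3)·0.2377 - (-3)·-0.0568) / (8) = 0.4428
  r = (-2 - (3)·0.2377 - (-4)·0.4428) / (11) = -0.0856
Iteration 3:
  p = (1 - (-4)·0.4428 - (4)·-0.0856) / (12) = 0.2595
  q = (3 - (-3)·0.2595 - (-3)·-0.0856) / (8) = 0.4402
  r = (-2 - (3)·0.2595 - (-4)·0.4402) / (11) = -0.0925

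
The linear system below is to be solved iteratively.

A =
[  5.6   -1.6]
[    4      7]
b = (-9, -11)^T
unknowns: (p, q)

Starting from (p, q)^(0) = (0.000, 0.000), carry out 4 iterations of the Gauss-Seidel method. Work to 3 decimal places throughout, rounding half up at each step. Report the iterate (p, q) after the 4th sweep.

Iteration 1:
  p = (-9 - (-1.6)·0.000) / (5.6) = -1.607
  q = (-11 - (4)·-1.607) / (7) = -0.653
Iteration 2:
  p = (-9 - (-1.6)·-0.653) / (5.6) = -1.794
  q = (-11 - (4)·-1.794) / (7) = -0.546
Iteration 3:
  p = (-9 - (-1.6)·-0.546) / (5.6) = -1.763
  q = (-11 - (4)·-1.763) / (7) = -0.564
Iteration 4:
  p = (-9 - (-1.6)·-0.564) / (5.6) = -1.768
  q = (-11 - (4)·-1.768) / (7) = -0.561

(-1.768, -0.561)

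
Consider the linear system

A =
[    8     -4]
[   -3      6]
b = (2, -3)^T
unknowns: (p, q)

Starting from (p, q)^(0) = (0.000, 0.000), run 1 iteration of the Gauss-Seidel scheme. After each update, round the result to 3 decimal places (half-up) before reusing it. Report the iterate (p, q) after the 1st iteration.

(0.250, -0.375)

Iteration 1:
  p = (2 - (-4)·0.000) / (8) = 0.250
  q = (-3 - (-3)·0.250) / (6) = -0.375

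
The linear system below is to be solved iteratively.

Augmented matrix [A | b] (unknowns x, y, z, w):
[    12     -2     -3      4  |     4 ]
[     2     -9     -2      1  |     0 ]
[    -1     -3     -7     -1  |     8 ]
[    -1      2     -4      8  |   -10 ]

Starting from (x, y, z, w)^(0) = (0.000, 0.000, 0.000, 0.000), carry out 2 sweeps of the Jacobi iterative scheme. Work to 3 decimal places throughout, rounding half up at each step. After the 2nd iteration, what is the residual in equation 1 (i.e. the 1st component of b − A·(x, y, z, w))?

Iteration 1:
  x = (4 - (-2)·0.000 - (-3)·0.000 - (4)·0.000) / (12) = 0.333
  y = (0 - (2)·0.000 - (-2)·0.000 - (1)·0.000) / (-9) = 0.000
  z = (8 - (-1)·0.000 - (-3)·0.000 - (-1)·0.000) / (-7) = -1.143
  w = (-10 - (-1)·0.000 - (2)·0.000 - (-4)·0.000) / (8) = -1.250
Iteration 2:
  x = (4 - (-2)·0.000 - (-3)·-1.143 - (4)·-1.250) / (12) = 0.464
  y = (0 - (2)·0.333 - (-2)·-1.143 - (1)·-1.250) / (-9) = 0.189
  z = (8 - (-1)·0.333 - (-3)·0.000 - (-1)·-1.250) / (-7) = -1.012
  w = (-10 - (-1)·0.333 - (2)·0.000 - (-4)·-1.143) / (8) = -1.780
Residual b − A·x = (2.894, 0.529, 0.167, 0.278)

2.894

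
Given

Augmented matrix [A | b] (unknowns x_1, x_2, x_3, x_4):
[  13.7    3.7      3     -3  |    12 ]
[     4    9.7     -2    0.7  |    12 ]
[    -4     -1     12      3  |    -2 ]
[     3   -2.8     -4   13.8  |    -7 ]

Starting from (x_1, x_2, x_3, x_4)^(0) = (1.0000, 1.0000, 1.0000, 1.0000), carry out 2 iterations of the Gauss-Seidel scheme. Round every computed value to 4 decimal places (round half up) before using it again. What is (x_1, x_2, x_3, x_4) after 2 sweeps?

(0.5018, 1.0374, 0.1987, -0.3483)

Iteration 1:
  x_1 = (12 - (3.7)·1.0000 - (3)·1.0000 - (-3)·1.0000) / (13.7) = 0.6058
  x_2 = (12 - (4)·0.6058 - (-2)·1.0000 - (0.7)·1.0000) / (9.7) = 1.1213
  x_3 = (-2 - (-4)·0.6058 - (-1)·1.1213 - (3)·1.0000) / (12) = -0.1213
  x_4 = (-7 - (3)·0.6058 - (-2.8)·1.1213 - (-4)·-0.1213) / (13.8) = -0.4466
Iteration 2:
  x_1 = (12 - (3.7)·1.1213 - (3)·-0.1213 - (-3)·-0.4466) / (13.7) = 0.5018
  x_2 = (12 - (4)·0.5018 - (-2)·-0.1213 - (0.7)·-0.4466) / (9.7) = 1.0374
  x_3 = (-2 - (-4)·0.5018 - (-1)·1.0374 - (3)·-0.4466) / (12) = 0.1987
  x_4 = (-7 - (3)·0.5018 - (-2.8)·1.0374 - (-4)·0.1987) / (13.8) = -0.3483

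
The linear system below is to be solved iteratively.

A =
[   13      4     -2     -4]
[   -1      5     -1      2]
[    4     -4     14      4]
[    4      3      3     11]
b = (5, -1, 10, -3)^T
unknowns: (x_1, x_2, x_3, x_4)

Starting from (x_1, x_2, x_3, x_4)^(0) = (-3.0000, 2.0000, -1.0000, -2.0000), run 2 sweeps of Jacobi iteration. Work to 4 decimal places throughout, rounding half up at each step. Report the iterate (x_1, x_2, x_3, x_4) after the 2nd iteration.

Iteration 1:
  x_1 = (5 - (4)·2.0000 - (-2)·-1.0000 - (-4)·-2.0000) / (13) = -1.0000
  x_2 = (-1 - (-1)·-3.0000 - (-1)·-1.0000 - (2)·-2.0000) / (5) = -0.2000
  x_3 = (10 - (4)·-3.0000 - (-4)·2.0000 - (4)·-2.0000) / (14) = 2.7143
  x_4 = (-3 - (4)·-3.0000 - (3)·2.0000 - (3)·-1.0000) / (11) = 0.5455
Iteration 2:
  x_1 = (5 - (4)·-0.2000 - (-2)·2.7143 - (-4)·0.5455) / (13) = 1.0316
  x_2 = (-1 - (-1)·-1.0000 - (-1)·2.7143 - (2)·0.5455) / (5) = -0.0753
  x_3 = (10 - (4)·-1.0000 - (-4)·-0.2000 - (4)·0.5455) / (14) = 0.7870
  x_4 = (-3 - (4)·-1.0000 - (3)·-0.2000 - (3)·2.7143) / (11) = -0.5948

(1.0316, -0.0753, 0.7870, -0.5948)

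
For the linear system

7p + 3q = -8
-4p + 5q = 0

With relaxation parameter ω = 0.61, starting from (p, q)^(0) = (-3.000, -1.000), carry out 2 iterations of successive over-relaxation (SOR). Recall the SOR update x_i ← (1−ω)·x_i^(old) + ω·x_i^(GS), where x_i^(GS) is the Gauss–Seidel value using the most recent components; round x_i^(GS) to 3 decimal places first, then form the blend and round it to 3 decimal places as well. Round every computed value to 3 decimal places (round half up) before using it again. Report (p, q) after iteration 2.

Iteration 1:
  p: GS value = (-8 - (3)·-1.000) / (7) = -0.714;  p ← (1−ω)·-3.000 + ω·-0.714 = -1.606
  q: GS value = (0 - (-4)·-1.606) / (5) = -1.285;  q ← (1−ω)·-1.000 + ω·-1.285 = -1.174
Iteration 2:
  p: GS value = (-8 - (3)·-1.174) / (7) = -0.640;  p ← (1−ω)·-1.606 + ω·-0.640 = -1.017
  q: GS value = (0 - (-4)·-1.017) / (5) = -0.814;  q ← (1−ω)·-1.174 + ω·-0.814 = -0.954

(-1.017, -0.954)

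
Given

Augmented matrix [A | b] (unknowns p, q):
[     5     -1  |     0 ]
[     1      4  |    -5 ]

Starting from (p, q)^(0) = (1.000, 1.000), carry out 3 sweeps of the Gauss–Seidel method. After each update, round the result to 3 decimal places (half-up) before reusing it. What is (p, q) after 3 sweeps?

(-0.237, -1.191)

Iteration 1:
  p = (0 - (-1)·1.000) / (5) = 0.200
  q = (-5 - (1)·0.200) / (4) = -1.300
Iteration 2:
  p = (0 - (-1)·-1.300) / (5) = -0.260
  q = (-5 - (1)·-0.260) / (4) = -1.185
Iteration 3:
  p = (0 - (-1)·-1.185) / (5) = -0.237
  q = (-5 - (1)·-0.237) / (4) = -1.191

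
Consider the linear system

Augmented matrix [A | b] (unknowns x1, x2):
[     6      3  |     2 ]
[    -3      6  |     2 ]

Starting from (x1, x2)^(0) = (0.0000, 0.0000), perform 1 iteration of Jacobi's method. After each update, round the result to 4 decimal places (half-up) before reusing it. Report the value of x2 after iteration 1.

0.3333

Iteration 1:
  x1 = (2 - (3)·0.0000) / (6) = 0.3333
  x2 = (2 - (-3)·0.0000) / (6) = 0.3333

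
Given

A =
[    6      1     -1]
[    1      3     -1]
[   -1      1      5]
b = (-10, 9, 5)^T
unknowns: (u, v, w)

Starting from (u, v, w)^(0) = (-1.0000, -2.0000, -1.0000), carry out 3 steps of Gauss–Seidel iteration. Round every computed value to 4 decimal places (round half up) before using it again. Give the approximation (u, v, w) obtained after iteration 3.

(-2.3228, 3.7120, -0.2070)

Iteration 1:
  u = (-10 - (1)·-2.0000 - (-1)·-1.0000) / (6) = -1.5000
  v = (9 - (1)·-1.5000 - (-1)·-1.0000) / (3) = 3.1667
  w = (5 - (-1)·-1.5000 - (1)·3.1667) / (5) = 0.0667
Iteration 2:
  u = (-10 - (1)·3.1667 - (-1)·0.0667) / (6) = -2.1833
  v = (9 - (1)·-2.1833 - (-1)·0.0667) / (3) = 3.7500
  w = (5 - (-1)·-2.1833 - (1)·3.7500) / (5) = -0.1867
Iteration 3:
  u = (-10 - (1)·3.7500 - (-1)·-0.1867) / (6) = -2.3228
  v = (9 - (1)·-2.3228 - (-1)·-0.1867) / (3) = 3.7120
  w = (5 - (-1)·-2.3228 - (1)·3.7120) / (5) = -0.2070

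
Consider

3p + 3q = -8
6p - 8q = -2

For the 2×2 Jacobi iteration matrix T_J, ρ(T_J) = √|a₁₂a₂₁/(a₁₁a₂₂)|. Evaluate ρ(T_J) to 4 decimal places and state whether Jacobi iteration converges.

0.8660

a₁₂a₂₁/(a₁₁a₂₂) = (3)·(6) / ((3)·(-8)) = -0.750000
ρ = √|-0.750000| = √0.750000 = 0.8660
ρ < 1, so Jacobi converges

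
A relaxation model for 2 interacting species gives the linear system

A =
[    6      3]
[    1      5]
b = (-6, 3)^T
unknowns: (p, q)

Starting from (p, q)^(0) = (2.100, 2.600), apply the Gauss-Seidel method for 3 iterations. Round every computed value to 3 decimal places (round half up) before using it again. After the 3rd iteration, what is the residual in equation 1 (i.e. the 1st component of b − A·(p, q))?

0.045

Iteration 1:
  p = (-6 - (3)·2.600) / (6) = -2.300
  q = (3 - (1)·-2.300) / (5) = 1.060
Iteration 2:
  p = (-6 - (3)·1.060) / (6) = -1.530
  q = (3 - (1)·-1.530) / (5) = 0.906
Iteration 3:
  p = (-6 - (3)·0.906) / (6) = -1.453
  q = (3 - (1)·-1.453) / (5) = 0.891
Residual b − A·x = (0.045, -0.002)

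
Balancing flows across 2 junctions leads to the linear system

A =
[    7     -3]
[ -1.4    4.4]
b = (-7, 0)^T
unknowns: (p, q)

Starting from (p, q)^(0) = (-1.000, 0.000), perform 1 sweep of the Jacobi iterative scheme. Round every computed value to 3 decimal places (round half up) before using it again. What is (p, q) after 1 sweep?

Iteration 1:
  p = (-7 - (-3)·0.000) / (7) = -1.000
  q = (0 - (-1.4)·-1.000) / (4.4) = -0.318

(-1.000, -0.318)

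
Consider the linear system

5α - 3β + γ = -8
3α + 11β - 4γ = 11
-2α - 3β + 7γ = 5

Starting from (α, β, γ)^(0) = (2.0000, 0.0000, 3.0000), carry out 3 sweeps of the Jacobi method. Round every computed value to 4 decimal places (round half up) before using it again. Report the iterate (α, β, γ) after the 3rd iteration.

(-0.5091, 1.5256, 1.3347)

Iteration 1:
  α = (-8 - (-3)·0.0000 - (1)·3.0000) / (5) = -2.2000
  β = (11 - (3)·2.0000 - (-4)·3.0000) / (11) = 1.5455
  γ = (5 - (-2)·2.0000 - (-3)·0.0000) / (7) = 1.2857
Iteration 2:
  α = (-8 - (-3)·1.5455 - (1)·1.2857) / (5) = -0.9298
  β = (11 - (3)·-2.2000 - (-4)·1.2857) / (11) = 2.0675
  γ = (5 - (-2)·-2.2000 - (-3)·1.5455) / (7) = 0.7481
Iteration 3:
  α = (-8 - (-3)·2.0675 - (1)·0.7481) / (5) = -0.5091
  β = (11 - (3)·-0.9298 - (-4)·0.7481) / (11) = 1.5256
  γ = (5 - (-2)·-0.9298 - (-3)·2.0675) / (7) = 1.3347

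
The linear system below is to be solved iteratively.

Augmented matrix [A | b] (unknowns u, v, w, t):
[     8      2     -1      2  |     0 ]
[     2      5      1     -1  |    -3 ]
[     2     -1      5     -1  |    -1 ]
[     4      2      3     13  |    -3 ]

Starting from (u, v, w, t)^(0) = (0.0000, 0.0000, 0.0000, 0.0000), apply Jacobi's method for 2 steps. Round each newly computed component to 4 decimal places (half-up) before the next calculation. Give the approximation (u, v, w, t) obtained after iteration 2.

Iteration 1:
  u = (0 - (2)·0.0000 - (-1)·0.0000 - (2)·0.0000) / (8) = 0.0000
  v = (-3 - (2)·0.0000 - (1)·0.0000 - (-1)·0.0000) / (5) = -0.6000
  w = (-1 - (2)·0.0000 - (-1)·0.0000 - (-1)·0.0000) / (5) = -0.2000
  t = (-3 - (4)·0.0000 - (2)·0.0000 - (3)·0.0000) / (13) = -0.2308
Iteration 2:
  u = (0 - (2)·-0.6000 - (-1)·-0.2000 - (2)·-0.2308) / (8) = 0.1827
  v = (-3 - (2)·0.0000 - (1)·-0.2000 - (-1)·-0.2308) / (5) = -0.6062
  w = (-1 - (2)·0.0000 - (-1)·-0.6000 - (-1)·-0.2308) / (5) = -0.3662
  t = (-3 - (4)·0.0000 - (2)·-0.6000 - (3)·-0.2000) / (13) = -0.0923

(0.1827, -0.6062, -0.3662, -0.0923)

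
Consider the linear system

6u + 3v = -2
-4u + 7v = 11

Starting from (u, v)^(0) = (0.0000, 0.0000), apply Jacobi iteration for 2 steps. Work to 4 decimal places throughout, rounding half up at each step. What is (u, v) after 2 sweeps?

(-1.1190, 1.3810)

Iteration 1:
  u = (-2 - (3)·0.0000) / (6) = -0.3333
  v = (11 - (-4)·0.0000) / (7) = 1.5714
Iteration 2:
  u = (-2 - (3)·1.5714) / (6) = -1.1190
  v = (11 - (-4)·-0.3333) / (7) = 1.3810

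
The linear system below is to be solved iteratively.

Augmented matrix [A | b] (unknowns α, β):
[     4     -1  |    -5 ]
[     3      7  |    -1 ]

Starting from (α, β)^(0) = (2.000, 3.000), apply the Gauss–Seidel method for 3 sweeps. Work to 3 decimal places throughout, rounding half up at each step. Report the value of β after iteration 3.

Iteration 1:
  α = (-5 - (-1)·3.000) / (4) = -0.500
  β = (-1 - (3)·-0.500) / (7) = 0.071
Iteration 2:
  α = (-5 - (-1)·0.071) / (4) = -1.232
  β = (-1 - (3)·-1.232) / (7) = 0.385
Iteration 3:
  α = (-5 - (-1)·0.385) / (4) = -1.154
  β = (-1 - (3)·-1.154) / (7) = 0.352

0.352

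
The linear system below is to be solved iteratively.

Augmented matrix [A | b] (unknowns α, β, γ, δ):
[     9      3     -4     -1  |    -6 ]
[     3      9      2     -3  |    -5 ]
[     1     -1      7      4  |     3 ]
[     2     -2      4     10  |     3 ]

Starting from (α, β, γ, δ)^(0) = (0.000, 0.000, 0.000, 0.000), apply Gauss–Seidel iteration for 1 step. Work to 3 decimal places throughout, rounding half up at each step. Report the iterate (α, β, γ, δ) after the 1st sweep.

Iteration 1:
  α = (-6 - (3)·0.000 - (-4)·0.000 - (-1)·0.000) / (9) = -0.667
  β = (-5 - (3)·-0.667 - (2)·0.000 - (-3)·0.000) / (9) = -0.333
  γ = (3 - (1)·-0.667 - (-1)·-0.333 - (4)·0.000) / (7) = 0.476
  δ = (3 - (2)·-0.667 - (-2)·-0.333 - (4)·0.476) / (10) = 0.176

(-0.667, -0.333, 0.476, 0.176)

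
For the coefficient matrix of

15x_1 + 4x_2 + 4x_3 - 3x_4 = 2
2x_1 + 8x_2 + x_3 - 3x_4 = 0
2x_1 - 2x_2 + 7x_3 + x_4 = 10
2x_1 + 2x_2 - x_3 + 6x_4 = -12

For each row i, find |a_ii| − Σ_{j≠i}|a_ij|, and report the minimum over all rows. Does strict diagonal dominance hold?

row 1: |15| − (4+4+3) = 4
row 2: |8| − (2+1+3) = 2
row 3: |7| − (2+2+1) = 2
row 4: |6| − (2+2+1) = 1
minimum over rows = 1 → strictly diagonally dominant (convergence guaranteed)

1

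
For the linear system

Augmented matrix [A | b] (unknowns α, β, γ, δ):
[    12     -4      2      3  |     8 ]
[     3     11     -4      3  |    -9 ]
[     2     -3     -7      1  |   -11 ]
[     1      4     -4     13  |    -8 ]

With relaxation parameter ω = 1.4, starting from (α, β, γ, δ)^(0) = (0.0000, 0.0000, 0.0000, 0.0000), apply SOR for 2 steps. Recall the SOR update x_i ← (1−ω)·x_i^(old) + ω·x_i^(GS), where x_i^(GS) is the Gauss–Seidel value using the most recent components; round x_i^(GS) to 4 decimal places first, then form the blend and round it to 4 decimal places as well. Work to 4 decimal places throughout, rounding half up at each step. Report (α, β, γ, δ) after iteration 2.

Iteration 1:
  α: GS value = (8 - (-4)·0.0000 - (2)·0.0000 - (3)·0.0000) / (12) = 0.6667;  α ← (1−ω)·0.0000 + ω·0.6667 = 0.9334
  β: GS value = (-9 - (3)·0.9334 - (-4)·0.0000 - (3)·0.0000) / (11) = -1.0727;  β ← (1−ω)·0.0000 + ω·-1.0727 = -1.5018
  γ: GS value = (-11 - (2)·0.9334 - (-3)·-1.5018 - (1)·0.0000) / (-7) = 2.4817;  γ ← (1−ω)·0.0000 + ω·2.4817 = 3.4744
  δ: GS value = (-8 - (1)·0.9334 - (4)·-1.5018 - (-4)·3.4744) / (13) = 0.8440;  δ ← (1−ω)·0.0000 + ω·0.8440 = 1.1816
Iteration 2:
  α: GS value = (8 - (-4)·-1.5018 - (2)·3.4744 - (3)·1.1816) / (12) = -0.7084;  α ← (1−ω)·0.9334 + ω·-0.7084 = -1.3651
  β: GS value = (-9 - (3)·-1.3651 - (-4)·3.4744 - (3)·1.1816) / (11) = 0.4953;  β ← (1−ω)·-1.5018 + ω·0.4953 = 1.2941
  γ: GS value = (-11 - (2)·-1.3651 - (-3)·1.2941 - (1)·1.1816) / (-7) = 0.7956;  γ ← (1−ω)·3.4744 + ω·0.7956 = -0.2759
  δ: GS value = (-8 - (1)·-1.3651 - (4)·1.2941 - (-4)·-0.2759) / (13) = -0.9935;  δ ← (1−ω)·1.1816 + ω·-0.9935 = -1.8635

(-1.3651, 1.2941, -0.2759, -1.8635)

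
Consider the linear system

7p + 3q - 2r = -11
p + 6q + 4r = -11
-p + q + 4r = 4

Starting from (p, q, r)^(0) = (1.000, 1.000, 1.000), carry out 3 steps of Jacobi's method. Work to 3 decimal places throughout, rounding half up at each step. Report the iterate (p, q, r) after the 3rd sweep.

(-0.269, -2.635, 1.518)

Iteration 1:
  p = (-11 - (3)·1.000 - (-2)·1.000) / (7) = -1.714
  q = (-11 - (1)·1.000 - (4)·1.000) / (6) = -2.667
  r = (4 - (-1)·1.000 - (1)·1.000) / (4) = 1.000
Iteration 2:
  p = (-11 - (3)·-2.667 - (-2)·1.000) / (7) = -0.143
  q = (-11 - (1)·-1.714 - (4)·1.000) / (6) = -2.214
  r = (4 - (-1)·-1.714 - (1)·-2.667) / (4) = 1.238
Iteration 3:
  p = (-11 - (3)·-2.214 - (-2)·1.238) / (7) = -0.269
  q = (-11 - (1)·-0.143 - (4)·1.238) / (6) = -2.635
  r = (4 - (-1)·-0.143 - (1)·-2.214) / (4) = 1.518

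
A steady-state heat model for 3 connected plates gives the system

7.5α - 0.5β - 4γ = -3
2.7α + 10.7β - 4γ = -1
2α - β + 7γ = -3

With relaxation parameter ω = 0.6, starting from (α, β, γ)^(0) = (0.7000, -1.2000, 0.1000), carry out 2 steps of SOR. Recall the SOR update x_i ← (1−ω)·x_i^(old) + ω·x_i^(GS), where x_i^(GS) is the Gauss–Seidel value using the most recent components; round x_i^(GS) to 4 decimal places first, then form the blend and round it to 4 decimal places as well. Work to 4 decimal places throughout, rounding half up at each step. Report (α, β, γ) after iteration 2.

Iteration 1:
  α: GS value = (-3 - (-0.5)·-1.2000 - (-4)·0.1000) / (7.5) = -0.4267;  α ← (1−ω)·0.7000 + ω·-0.4267 = 0.0240
  β: GS value = (-1 - (2.7)·0.0240 - (-4)·0.1000) / (10.7) = -0.0621;  β ← (1−ω)·-1.2000 + ω·-0.0621 = -0.5173
  γ: GS value = (-3 - (2)·0.0240 - (-1)·-0.5173) / (7) = -0.5093;  γ ← (1−ω)·0.1000 + ω·-0.5093 = -0.2656
Iteration 2:
  α: GS value = (-3 - (-0.5)·-0.5173 - (-4)·-0.2656) / (7.5) = -0.5761;  α ← (1−ω)·0.0240 + ω·-0.5761 = -0.3361
  β: GS value = (-1 - (2.7)·-0.3361 - (-4)·-0.2656) / (10.7) = -0.1079;  β ← (1−ω)·-0.5173 + ω·-0.1079 = -0.2717
  γ: GS value = (-3 - (2)·-0.3361 - (-1)·-0.2717) / (7) = -0.3714;  γ ← (1−ω)·-0.2656 + ω·-0.3714 = -0.3291

(-0.3361, -0.2717, -0.3291)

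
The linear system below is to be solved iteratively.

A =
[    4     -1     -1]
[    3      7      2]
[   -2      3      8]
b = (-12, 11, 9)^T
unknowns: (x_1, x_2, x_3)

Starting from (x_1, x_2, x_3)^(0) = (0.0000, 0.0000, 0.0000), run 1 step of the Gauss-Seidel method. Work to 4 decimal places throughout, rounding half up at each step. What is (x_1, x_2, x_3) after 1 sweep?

(-3.0000, 2.8571, -0.6964)

Iteration 1:
  x_1 = (-12 - (-1)·0.0000 - (-1)·0.0000) / (4) = -3.0000
  x_2 = (11 - (3)·-3.0000 - (2)·0.0000) / (7) = 2.8571
  x_3 = (9 - (-2)·-3.0000 - (3)·2.8571) / (8) = -0.6964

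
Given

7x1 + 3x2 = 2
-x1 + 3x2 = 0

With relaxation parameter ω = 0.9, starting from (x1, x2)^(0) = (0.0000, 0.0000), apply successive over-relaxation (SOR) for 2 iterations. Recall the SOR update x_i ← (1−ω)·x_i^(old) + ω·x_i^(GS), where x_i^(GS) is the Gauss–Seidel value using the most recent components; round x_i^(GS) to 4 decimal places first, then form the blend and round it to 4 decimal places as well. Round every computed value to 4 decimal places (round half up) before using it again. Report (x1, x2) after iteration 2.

(0.2531, 0.0837)

Iteration 1:
  x1: GS value = (2 - (3)·0.0000) / (7) = 0.2857;  x1 ← (1−ω)·0.0000 + ω·0.2857 = 0.2571
  x2: GS value = (0 - (-1)·0.2571) / (3) = 0.0857;  x2 ← (1−ω)·0.0000 + ω·0.0857 = 0.0771
Iteration 2:
  x1: GS value = (2 - (3)·0.0771) / (7) = 0.2527;  x1 ← (1−ω)·0.2571 + ω·0.2527 = 0.2531
  x2: GS value = (0 - (-1)·0.2531) / (3) = 0.0844;  x2 ← (1−ω)·0.0771 + ω·0.0844 = 0.0837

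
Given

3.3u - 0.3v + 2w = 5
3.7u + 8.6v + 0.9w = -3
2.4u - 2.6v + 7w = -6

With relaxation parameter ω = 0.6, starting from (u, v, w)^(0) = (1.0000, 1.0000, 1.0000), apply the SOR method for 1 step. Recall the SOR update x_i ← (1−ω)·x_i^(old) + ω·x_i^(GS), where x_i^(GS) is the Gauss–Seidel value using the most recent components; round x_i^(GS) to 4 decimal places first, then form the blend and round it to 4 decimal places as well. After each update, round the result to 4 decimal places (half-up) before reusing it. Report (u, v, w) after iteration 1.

Iteration 1:
  u: GS value = (5 - (-0.3)·1.0000 - (2)·1.0000) / (3.3) = 1.0000;  u ← (1−ω)·1.0000 + ω·1.0000 = 1.0000
  v: GS value = (-3 - (3.7)·1.0000 - (0.9)·1.0000) / (8.6) = -0.8837;  v ← (1−ω)·1.0000 + ω·-0.8837 = -0.1302
  w: GS value = (-6 - (2.4)·1.0000 - (-2.6)·-0.1302) / (7) = -1.2484;  w ← (1−ω)·1.0000 + ω·-1.2484 = -0.3490

(1.0000, -0.1302, -0.3490)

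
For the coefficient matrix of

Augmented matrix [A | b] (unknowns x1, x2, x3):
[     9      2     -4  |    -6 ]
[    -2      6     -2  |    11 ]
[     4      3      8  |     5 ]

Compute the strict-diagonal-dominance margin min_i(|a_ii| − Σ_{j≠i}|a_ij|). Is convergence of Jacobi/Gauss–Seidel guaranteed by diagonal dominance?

row 1: |9| − (2+4) = 3
row 2: |6| − (2+2) = 2
row 3: |8| − (4+3) = 1
minimum over rows = 1 → strictly diagonally dominant (convergence guaranteed)

1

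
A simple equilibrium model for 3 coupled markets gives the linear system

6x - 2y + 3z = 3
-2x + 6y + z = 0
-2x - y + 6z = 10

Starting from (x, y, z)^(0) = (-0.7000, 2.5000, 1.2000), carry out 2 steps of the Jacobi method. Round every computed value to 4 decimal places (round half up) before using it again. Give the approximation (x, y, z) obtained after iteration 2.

(-0.5694, -0.0639, 1.8389)

Iteration 1:
  x = (3 - (-2)·2.5000 - (3)·1.2000) / (6) = 0.7333
  y = (0 - (-2)·-0.7000 - (1)·1.2000) / (6) = -0.4333
  z = (10 - (-2)·-0.7000 - (-1)·2.5000) / (6) = 1.8500
Iteration 2:
  x = (3 - (-2)·-0.4333 - (3)·1.8500) / (6) = -0.5694
  y = (0 - (-2)·0.7333 - (1)·1.8500) / (6) = -0.0639
  z = (10 - (-2)·0.7333 - (-1)·-0.4333) / (6) = 1.8389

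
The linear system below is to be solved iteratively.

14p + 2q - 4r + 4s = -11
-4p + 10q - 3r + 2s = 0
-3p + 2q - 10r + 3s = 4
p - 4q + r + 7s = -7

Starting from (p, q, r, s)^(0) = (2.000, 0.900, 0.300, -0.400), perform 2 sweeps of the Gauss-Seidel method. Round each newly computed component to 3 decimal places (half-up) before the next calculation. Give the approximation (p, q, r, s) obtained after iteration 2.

Iteration 1:
  p = (-11 - (2)·0.900 - (-4)·0.300 - (4)·-0.400) / (14) = -0.714
  q = (0 - (-4)·-0.714 - (-3)·0.300 - (2)·-0.400) / (10) = -0.116
  r = (4 - (-3)·-0.714 - (2)·-0.116 - (3)·-0.400) / (-10) = -0.329
  s = (-7 - (1)·-0.714 - (-4)·-0.116 - (1)·-0.329) / (7) = -0.917
Iteration 2:
  p = (-11 - (2)·-0.116 - (-4)·-0.329 - (4)·-0.917) / (14) = -0.601
  q = (0 - (-4)·-0.601 - (-3)·-0.329 - (2)·-0.917) / (10) = -0.156
  r = (4 - (-3)·-0.601 - (2)·-0.156 - (3)·-0.917) / (-10) = -0.526
  s = (-7 - (1)·-0.601 - (-4)·-0.156 - (1)·-0.526) / (7) = -0.928

(-0.601, -0.156, -0.526, -0.928)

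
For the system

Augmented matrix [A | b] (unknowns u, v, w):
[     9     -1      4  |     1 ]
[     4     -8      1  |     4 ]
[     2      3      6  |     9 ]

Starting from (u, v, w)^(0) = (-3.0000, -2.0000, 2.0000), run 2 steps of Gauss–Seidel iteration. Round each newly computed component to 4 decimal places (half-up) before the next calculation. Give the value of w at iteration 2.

Iteration 1:
  u = (1 - (-1)·-2.0000 - (4)·2.0000) / (9) = -1.0000
  v = (4 - (4)·-1.0000 - (1)·2.0000) / (-8) = -0.7500
  w = (9 - (2)·-1.0000 - (3)·-0.7500) / (6) = 2.2083
Iteration 2:
  u = (1 - (-1)·-0.7500 - (4)·2.2083) / (9) = -0.9537
  v = (4 - (4)·-0.9537 - (1)·2.2083) / (-8) = -0.7008
  w = (9 - (2)·-0.9537 - (3)·-0.7008) / (6) = 2.1683

2.1683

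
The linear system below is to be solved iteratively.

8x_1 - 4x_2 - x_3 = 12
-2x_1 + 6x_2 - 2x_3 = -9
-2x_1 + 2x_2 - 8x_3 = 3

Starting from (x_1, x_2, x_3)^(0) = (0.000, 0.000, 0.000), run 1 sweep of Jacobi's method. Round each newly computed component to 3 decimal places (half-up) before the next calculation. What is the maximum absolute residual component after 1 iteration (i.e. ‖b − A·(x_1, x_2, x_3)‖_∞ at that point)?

Iteration 1:
  x_1 = (12 - (-4)·0.000 - (-1)·0.000) / (8) = 1.500
  x_2 = (-9 - (-2)·0.000 - (-2)·0.000) / (6) = -1.500
  x_3 = (3 - (-2)·0.000 - (2)·0.000) / (-8) = -0.375
Residual b − A·x = (-6.375, 2.250, 6.000); ∞-norm = 6.375

6.375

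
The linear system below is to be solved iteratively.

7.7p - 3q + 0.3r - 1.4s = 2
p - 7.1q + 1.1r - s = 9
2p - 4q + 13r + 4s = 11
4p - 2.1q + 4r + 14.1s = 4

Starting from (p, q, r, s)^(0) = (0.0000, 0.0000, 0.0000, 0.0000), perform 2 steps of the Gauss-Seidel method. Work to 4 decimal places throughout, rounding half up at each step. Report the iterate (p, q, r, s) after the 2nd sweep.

(-0.2537, -1.2238, 0.5377, 0.0209)

Iteration 1:
  p = (2 - (-3)·0.0000 - (0.3)·0.0000 - (-1.4)·0.0000) / (7.7) = 0.2597
  q = (9 - (1)·0.2597 - (1.1)·0.0000 - (-1)·0.0000) / (-7.1) = -1.2310
  r = (11 - (2)·0.2597 - (-4)·-1.2310 - (4)·0.0000) / (13) = 0.4274
  s = (4 - (4)·0.2597 - (-2.1)·-1.2310 - (4)·0.4274) / (14.1) = -0.0946
Iteration 2:
  p = (2 - (-3)·-1.2310 - (0.3)·0.4274 - (-1.4)·-0.0946) / (7.7) = -0.2537
  q = (9 - (1)·-0.2537 - (1.1)·0.4274 - (-1)·-0.0946) / (-7.1) = -1.2238
  r = (11 - (2)·-0.2537 - (-4)·-1.2238 - (4)·-0.0946) / (13) = 0.5377
  s = (4 - (4)·-0.2537 - (-2.1)·-1.2238 - (4)·0.5377) / (14.1) = 0.0209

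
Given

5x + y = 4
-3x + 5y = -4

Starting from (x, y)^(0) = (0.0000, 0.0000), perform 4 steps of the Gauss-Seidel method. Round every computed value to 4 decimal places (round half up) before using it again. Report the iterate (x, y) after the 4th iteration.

(0.8572, -0.2857)

Iteration 1:
  x = (4 - (1)·0.0000) / (5) = 0.8000
  y = (-4 - (-3)·0.8000) / (5) = -0.3200
Iteration 2:
  x = (4 - (1)·-0.3200) / (5) = 0.8640
  y = (-4 - (-3)·0.8640) / (5) = -0.2816
Iteration 3:
  x = (4 - (1)·-0.2816) / (5) = 0.8563
  y = (-4 - (-3)·0.8563) / (5) = -0.2862
Iteration 4:
  x = (4 - (1)·-0.2862) / (5) = 0.8572
  y = (-4 - (-3)·0.8572) / (5) = -0.2857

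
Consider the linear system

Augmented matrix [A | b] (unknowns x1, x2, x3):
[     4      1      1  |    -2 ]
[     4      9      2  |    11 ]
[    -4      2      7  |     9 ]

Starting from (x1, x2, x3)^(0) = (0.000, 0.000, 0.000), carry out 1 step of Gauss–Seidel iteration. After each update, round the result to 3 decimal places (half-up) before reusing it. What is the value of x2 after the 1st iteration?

1.444

Iteration 1:
  x1 = (-2 - (1)·0.000 - (1)·0.000) / (4) = -0.500
  x2 = (11 - (4)·-0.500 - (2)·0.000) / (9) = 1.444
  x3 = (9 - (-4)·-0.500 - (2)·1.444) / (7) = 0.587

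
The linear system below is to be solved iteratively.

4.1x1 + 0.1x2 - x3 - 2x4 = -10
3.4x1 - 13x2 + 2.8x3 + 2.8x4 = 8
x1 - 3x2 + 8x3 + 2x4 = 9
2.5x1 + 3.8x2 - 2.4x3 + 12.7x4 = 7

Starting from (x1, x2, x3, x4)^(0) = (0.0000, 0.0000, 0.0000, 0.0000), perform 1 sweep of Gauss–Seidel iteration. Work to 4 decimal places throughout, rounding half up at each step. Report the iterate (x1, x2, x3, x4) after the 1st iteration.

(-2.4390, -1.2533, 0.9599, 1.5877)

Iteration 1:
  x1 = (-10 - (0.1)·0.0000 - (-1)·0.0000 - (-2)·0.0000) / (4.1) = -2.4390
  x2 = (8 - (3.4)·-2.4390 - (2.8)·0.0000 - (2.8)·0.0000) / (-13) = -1.2533
  x3 = (9 - (1)·-2.4390 - (-3)·-1.2533 - (2)·0.0000) / (8) = 0.9599
  x4 = (7 - (2.5)·-2.4390 - (3.8)·-1.2533 - (-2.4)·0.9599) / (12.7) = 1.5877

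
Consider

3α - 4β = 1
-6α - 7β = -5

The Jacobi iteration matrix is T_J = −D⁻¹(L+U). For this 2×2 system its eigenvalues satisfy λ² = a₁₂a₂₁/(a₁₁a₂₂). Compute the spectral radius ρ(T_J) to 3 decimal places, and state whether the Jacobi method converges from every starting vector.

a₁₂a₂₁/(a₁₁a₂₂) = (-4)·(-6) / ((3)·(-7)) = -1.142857
ρ = √|-1.142857| = √1.142857 = 1.069
ρ > 1, so Jacobi diverges

1.069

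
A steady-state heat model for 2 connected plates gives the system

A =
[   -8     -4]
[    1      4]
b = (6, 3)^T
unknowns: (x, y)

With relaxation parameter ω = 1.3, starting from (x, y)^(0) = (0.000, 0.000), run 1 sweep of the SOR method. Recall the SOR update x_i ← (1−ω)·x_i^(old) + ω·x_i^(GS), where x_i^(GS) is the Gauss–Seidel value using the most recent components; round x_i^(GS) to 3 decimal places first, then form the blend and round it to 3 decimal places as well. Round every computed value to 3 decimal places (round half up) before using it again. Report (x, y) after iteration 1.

(-0.975, 1.292)

Iteration 1:
  x: GS value = (6 - (-4)·0.000) / (-8) = -0.750;  x ← (1−ω)·0.000 + ω·-0.750 = -0.975
  y: GS value = (3 - (1)·-0.975) / (4) = 0.994;  y ← (1−ω)·0.000 + ω·0.994 = 1.292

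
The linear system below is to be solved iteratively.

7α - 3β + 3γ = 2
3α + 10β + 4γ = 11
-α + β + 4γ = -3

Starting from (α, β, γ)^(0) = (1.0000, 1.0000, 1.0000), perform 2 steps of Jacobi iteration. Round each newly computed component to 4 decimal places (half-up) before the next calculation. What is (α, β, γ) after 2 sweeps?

Iteration 1:
  α = (2 - (-3)·1.0000 - (3)·1.0000) / (7) = 0.2857
  β = (11 - (3)·1.0000 - (4)·1.0000) / (10) = 0.4000
  γ = (-3 - (-1)·1.0000 - (1)·1.0000) / (4) = -0.7500
Iteration 2:
  α = (2 - (-3)·0.4000 - (3)·-0.7500) / (7) = 0.7786
  β = (11 - (3)·0.2857 - (4)·-0.7500) / (10) = 1.3143
  γ = (-3 - (-1)·0.2857 - (1)·0.4000) / (4) = -0.7786

(0.7786, 1.3143, -0.7786)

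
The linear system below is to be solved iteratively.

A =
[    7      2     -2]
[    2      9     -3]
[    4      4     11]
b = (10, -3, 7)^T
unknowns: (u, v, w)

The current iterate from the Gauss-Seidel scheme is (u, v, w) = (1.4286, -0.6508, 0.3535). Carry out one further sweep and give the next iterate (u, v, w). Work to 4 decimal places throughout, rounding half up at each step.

One sweep:
  u = (10 - (2)·-0.6508 - (-2)·0.3535) / (7) = 1.7155
  v = (-3 - (2)·1.7155 - (-3)·0.3535) / (9) = -0.5967
  w = (7 - (4)·1.7155 - (4)·-0.5967) / (11) = 0.2295

(1.7155, -0.5967, 0.2295)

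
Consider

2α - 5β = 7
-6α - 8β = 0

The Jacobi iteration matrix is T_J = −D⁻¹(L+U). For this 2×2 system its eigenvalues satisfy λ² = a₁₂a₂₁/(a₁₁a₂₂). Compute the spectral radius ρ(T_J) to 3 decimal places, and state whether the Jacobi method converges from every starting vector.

1.369

a₁₂a₂₁/(a₁₁a₂₂) = (-5)·(-6) / ((2)·(-8)) = -1.875000
ρ = √|-1.875000| = √1.875000 = 1.369
ρ > 1, so Jacobi diverges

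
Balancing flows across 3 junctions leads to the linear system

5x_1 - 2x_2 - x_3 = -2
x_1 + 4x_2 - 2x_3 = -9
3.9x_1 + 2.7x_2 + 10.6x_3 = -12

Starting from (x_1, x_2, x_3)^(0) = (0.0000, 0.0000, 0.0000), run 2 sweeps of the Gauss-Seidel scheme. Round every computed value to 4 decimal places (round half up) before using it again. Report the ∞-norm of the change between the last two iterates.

Iteration 1:
  x_1 = (-2 - (-2)·0.0000 - (-1)·0.0000) / (5) = -0.4000
  x_2 = (-9 - (1)·-0.4000 - (-2)·0.0000) / (4) = -2.1500
  x_3 = (-12 - (3.9)·-0.4000 - (2.7)·-2.1500) / (10.6) = -0.4373
Iteration 2:
  x_1 = (-2 - (-2)·-2.1500 - (-1)·-0.4373) / (5) = -1.3475
  x_2 = (-9 - (1)·-1.3475 - (-2)·-0.4373) / (4) = -2.1318
  x_3 = (-12 - (3.9)·-1.3475 - (2.7)·-2.1318) / (10.6) = -0.0933
Change: (-0.9475, 0.0182, 0.3440) → max |·| = 0.9475

0.9475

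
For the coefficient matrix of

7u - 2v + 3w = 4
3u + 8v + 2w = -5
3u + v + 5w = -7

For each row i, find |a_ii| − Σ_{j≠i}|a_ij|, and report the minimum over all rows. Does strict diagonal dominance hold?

row 1: |7| − (2+3) = 2
row 2: |8| − (3+2) = 3
row 3: |5| − (3+1) = 1
minimum over rows = 1 → strictly diagonally dominant (convergence guaranteed)

1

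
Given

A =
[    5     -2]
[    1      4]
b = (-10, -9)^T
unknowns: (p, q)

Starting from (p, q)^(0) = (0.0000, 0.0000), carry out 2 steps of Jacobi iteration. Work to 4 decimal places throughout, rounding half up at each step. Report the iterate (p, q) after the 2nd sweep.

(-2.9000, -1.7500)

Iteration 1:
  p = (-10 - (-2)·0.0000) / (5) = -2.0000
  q = (-9 - (1)·0.0000) / (4) = -2.2500
Iteration 2:
  p = (-10 - (-2)·-2.2500) / (5) = -2.9000
  q = (-9 - (1)·-2.0000) / (4) = -1.7500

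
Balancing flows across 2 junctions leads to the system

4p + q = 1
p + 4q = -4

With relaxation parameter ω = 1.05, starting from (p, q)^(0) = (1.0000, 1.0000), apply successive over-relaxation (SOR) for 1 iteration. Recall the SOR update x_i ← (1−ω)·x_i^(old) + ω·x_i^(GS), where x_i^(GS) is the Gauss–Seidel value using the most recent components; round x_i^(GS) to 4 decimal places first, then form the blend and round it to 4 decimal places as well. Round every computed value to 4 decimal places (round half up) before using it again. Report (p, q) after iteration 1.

Iteration 1:
  p: GS value = (1 - (1)·1.0000) / (4) = 0.0000;  p ← (1−ω)·1.0000 + ω·0.0000 = -0.0500
  q: GS value = (-4 - (1)·-0.0500) / (4) = -0.9875;  q ← (1−ω)·1.0000 + ω·-0.9875 = -1.0869

(-0.0500, -1.0869)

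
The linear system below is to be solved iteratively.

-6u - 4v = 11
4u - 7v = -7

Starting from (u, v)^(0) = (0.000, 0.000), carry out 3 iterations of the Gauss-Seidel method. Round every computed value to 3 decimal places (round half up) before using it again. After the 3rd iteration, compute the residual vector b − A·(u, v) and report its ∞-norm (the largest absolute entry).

Iteration 1:
  u = (11 - (-4)·0.000) / (-6) = -1.833
  v = (-7 - (4)·-1.833) / (-7) = -0.047
Iteration 2:
  u = (11 - (-4)·-0.047) / (-6) = -1.802
  v = (-7 - (4)·-1.802) / (-7) = -0.030
Iteration 3:
  u = (11 - (-4)·-0.030) / (-6) = -1.813
  v = (-7 - (4)·-1.813) / (-7) = -0.036
Residual b − A·x = (-0.022, 0.000); ∞-norm = 0.022

0.022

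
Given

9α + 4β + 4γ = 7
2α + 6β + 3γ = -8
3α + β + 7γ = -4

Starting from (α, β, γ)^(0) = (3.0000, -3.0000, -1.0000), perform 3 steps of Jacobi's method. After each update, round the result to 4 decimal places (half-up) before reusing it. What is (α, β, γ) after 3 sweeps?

(2.0559, -1.3734, -1.3159)

Iteration 1:
  α = (7 - (4)·-3.0000 - (4)·-1.0000) / (9) = 2.5556
  β = (-8 - (2)·3.0000 - (3)·-1.0000) / (6) = -1.8333
  γ = (-4 - (3)·3.0000 - (1)·-3.0000) / (7) = -1.4286
Iteration 2:
  α = (7 - (4)·-1.8333 - (4)·-1.4286) / (9) = 2.2275
  β = (-8 - (2)·2.5556 - (3)·-1.4286) / (6) = -1.4709
  γ = (-4 - (3)·2.5556 - (1)·-1.8333) / (7) = -1.4048
Iteration 3:
  α = (7 - (4)·-1.4709 - (4)·-1.4048) / (9) = 2.0559
  β = (-8 - (2)·2.2275 - (3)·-1.4048) / (6) = -1.3734
  γ = (-4 - (3)·2.2275 - (1)·-1.4709) / (7) = -1.3159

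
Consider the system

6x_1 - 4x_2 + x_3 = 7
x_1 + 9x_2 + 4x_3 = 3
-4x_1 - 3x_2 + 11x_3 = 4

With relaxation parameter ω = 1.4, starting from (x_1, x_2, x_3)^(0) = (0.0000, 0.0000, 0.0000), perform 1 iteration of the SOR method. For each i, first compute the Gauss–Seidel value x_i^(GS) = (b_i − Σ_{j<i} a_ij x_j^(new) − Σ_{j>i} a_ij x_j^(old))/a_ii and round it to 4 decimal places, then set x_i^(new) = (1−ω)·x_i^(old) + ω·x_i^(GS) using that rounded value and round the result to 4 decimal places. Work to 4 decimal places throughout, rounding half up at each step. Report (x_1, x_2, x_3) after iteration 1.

Iteration 1:
  x_1: GS value = (7 - (-4)·0.0000 - (1)·0.0000) / (6) = 1.1667;  x_1 ← (1−ω)·0.0000 + ω·1.1667 = 1.6334
  x_2: GS value = (3 - (1)·1.6334 - (4)·0.0000) / (9) = 0.1518;  x_2 ← (1−ω)·0.0000 + ω·0.1518 = 0.2125
  x_3: GS value = (4 - (-4)·1.6334 - (-3)·0.2125) / (11) = 1.0156;  x_3 ← (1−ω)·0.0000 + ω·1.0156 = 1.4218

(1.6334, 0.2125, 1.4218)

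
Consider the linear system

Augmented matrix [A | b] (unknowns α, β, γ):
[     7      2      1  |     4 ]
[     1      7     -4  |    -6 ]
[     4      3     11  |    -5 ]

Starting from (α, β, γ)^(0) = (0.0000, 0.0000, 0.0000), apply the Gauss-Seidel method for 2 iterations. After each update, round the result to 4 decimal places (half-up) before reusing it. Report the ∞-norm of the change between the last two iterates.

0.3263

Iteration 1:
  α = (4 - (2)·0.0000 - (1)·0.0000) / (7) = 0.5714
  β = (-6 - (1)·0.5714 - (-4)·0.0000) / (7) = -0.9388
  γ = (-5 - (4)·0.5714 - (3)·-0.9388) / (11) = -0.4063
Iteration 2:
  α = (4 - (2)·-0.9388 - (1)·-0.4063) / (7) = 0.8977
  β = (-6 - (1)·0.8977 - (-4)·-0.4063) / (7) = -1.2176
  γ = (-5 - (4)·0.8977 - (3)·-1.2176) / (11) = -0.4489
Change: (0.3263, -0.2788, -0.0426) → max |·| = 0.3263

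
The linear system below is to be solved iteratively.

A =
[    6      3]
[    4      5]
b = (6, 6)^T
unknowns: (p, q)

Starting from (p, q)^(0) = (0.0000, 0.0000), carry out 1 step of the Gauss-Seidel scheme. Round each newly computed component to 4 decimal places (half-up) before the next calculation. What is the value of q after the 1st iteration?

Iteration 1:
  p = (6 - (3)·0.0000) / (6) = 1.0000
  q = (6 - (4)·1.0000) / (5) = 0.4000

0.4000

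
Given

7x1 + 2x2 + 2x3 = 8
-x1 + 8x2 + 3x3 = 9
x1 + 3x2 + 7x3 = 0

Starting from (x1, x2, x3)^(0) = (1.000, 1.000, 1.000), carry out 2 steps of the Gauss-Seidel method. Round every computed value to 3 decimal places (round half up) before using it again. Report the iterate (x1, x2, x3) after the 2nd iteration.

Iteration 1:
  x1 = (8 - (2)·1.000 - (2)·1.000) / (7) = 0.571
  x2 = (9 - (-1)·0.571 - (3)·1.000) / (8) = 0.821
  x3 = (0 - (1)·0.571 - (3)·0.821) / (7) = -0.433
Iteration 2:
  x1 = (8 - (2)·0.821 - (2)·-0.433) / (7) = 1.032
  x2 = (9 - (-1)·1.032 - (3)·-0.433) / (8) = 1.416
  x3 = (0 - (1)·1.032 - (3)·1.416) / (7) = -0.754

(1.032, 1.416, -0.754)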